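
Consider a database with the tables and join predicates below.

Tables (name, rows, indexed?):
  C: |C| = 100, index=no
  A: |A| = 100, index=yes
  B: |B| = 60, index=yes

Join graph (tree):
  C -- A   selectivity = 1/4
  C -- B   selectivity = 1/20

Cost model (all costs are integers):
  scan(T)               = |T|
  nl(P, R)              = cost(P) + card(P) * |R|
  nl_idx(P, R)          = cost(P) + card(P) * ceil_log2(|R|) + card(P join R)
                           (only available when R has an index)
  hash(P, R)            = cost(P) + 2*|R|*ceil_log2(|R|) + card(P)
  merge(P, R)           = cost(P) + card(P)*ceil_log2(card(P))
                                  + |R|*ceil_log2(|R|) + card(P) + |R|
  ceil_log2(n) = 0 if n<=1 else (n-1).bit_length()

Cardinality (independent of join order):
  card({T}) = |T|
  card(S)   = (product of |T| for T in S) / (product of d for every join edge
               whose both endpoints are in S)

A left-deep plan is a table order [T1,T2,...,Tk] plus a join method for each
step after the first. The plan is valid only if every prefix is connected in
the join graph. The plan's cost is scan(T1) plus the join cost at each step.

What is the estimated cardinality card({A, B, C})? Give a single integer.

7500

Tables in S: A(100), B(60), C(100)
Edges inside S: C-A(d=4), C-B(d=20)
numerator = 100 * 60 * 100 = 600000
denominator = 4 * 20 = 80
card(S) = 600000 / 80 = 7500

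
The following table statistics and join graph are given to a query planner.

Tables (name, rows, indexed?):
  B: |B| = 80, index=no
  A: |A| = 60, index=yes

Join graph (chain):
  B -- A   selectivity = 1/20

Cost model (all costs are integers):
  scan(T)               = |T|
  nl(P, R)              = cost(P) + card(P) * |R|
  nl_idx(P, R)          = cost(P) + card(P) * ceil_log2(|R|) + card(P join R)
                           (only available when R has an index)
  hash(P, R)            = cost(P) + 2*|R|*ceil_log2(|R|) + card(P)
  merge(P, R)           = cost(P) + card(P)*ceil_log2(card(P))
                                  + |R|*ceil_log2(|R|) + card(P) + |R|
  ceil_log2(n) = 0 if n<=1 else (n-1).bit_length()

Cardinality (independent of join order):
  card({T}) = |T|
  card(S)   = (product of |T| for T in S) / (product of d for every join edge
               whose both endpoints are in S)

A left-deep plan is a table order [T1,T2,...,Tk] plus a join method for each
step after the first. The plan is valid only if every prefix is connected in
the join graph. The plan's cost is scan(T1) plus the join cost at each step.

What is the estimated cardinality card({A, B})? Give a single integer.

240

Tables in S: A(60), B(80)
Edges inside S: B-A(d=20)
numerator = 60 * 80 = 4800
denominator = 20 = 20
card(S) = 4800 / 20 = 240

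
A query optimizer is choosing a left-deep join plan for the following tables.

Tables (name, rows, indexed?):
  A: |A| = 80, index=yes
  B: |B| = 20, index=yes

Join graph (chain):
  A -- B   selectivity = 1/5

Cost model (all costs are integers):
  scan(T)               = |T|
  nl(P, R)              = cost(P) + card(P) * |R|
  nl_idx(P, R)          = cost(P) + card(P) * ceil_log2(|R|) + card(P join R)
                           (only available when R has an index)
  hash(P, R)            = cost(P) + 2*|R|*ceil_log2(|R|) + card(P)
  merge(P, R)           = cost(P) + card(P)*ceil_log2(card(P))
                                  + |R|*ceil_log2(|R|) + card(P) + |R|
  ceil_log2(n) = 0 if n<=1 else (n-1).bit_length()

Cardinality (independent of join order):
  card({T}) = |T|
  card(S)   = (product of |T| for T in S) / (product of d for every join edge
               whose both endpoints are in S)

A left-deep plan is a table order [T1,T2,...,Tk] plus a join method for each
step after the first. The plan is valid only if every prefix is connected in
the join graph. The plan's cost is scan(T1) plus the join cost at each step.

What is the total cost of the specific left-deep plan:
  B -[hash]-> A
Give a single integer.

1160

step 1: scan B: cost=20, card=20
step 2: join A via hash
    card(P join A) = 20*80/(5) = 320
    cost = 20 + 2*80*7 + 20 = 1160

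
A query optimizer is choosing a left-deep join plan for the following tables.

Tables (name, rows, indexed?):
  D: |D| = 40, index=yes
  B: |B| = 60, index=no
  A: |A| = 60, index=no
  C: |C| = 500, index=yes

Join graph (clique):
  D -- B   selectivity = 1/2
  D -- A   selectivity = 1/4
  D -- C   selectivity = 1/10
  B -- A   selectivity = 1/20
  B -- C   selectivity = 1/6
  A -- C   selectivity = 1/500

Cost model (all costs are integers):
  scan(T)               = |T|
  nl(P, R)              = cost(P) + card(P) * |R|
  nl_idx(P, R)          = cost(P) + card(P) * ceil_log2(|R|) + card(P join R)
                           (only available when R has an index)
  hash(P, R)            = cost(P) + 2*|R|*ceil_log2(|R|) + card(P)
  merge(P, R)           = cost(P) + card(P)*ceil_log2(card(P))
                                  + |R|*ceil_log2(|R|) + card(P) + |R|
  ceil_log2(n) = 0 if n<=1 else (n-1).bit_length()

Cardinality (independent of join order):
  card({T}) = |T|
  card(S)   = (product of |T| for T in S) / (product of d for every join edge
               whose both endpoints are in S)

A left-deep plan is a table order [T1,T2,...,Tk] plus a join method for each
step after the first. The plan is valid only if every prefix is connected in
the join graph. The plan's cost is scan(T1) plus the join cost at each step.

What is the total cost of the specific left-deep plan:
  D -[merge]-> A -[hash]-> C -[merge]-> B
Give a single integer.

11180

step 1: scan D: cost=40, card=40
step 2: join A via merge
    card(P join A) = 40*60/(4) = 600
    cost = 40 + 40*6 + 60*6 + 40 + 60 = 740
step 3: join C via hash
    card(P join C) = 600*500/(10*500) = 60
    cost = 740 + 2*500*9 + 600 = 10340
step 4: join B via merge
    card(P join B) = 60*60/(2*20*6) = 15
    cost = 10340 + 60*6 + 60*6 + 60 + 60 = 11180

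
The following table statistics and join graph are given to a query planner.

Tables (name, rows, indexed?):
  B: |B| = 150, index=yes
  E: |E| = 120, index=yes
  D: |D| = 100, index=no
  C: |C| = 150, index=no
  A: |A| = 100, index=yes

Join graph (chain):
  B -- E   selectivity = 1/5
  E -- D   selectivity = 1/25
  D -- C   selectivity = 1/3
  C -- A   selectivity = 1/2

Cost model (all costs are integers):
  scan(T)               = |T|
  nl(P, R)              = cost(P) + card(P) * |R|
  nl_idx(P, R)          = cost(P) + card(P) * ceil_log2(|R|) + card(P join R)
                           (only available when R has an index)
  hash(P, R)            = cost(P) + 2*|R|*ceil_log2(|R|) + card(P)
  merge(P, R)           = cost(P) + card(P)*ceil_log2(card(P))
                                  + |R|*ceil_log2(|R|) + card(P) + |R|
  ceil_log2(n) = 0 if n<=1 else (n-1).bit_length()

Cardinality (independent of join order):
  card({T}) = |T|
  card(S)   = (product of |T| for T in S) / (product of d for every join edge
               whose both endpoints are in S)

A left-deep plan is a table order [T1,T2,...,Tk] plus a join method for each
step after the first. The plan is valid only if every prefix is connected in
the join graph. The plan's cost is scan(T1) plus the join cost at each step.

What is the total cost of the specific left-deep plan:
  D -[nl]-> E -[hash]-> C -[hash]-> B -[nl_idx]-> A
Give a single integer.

step 1: scan D: cost=100, card=100
step 2: join E via nl
    card(P join E) = 100*120/(25) = 480
    cost = 100 + 100*120 = 12100
step 3: join C via hash
    card(P join C) = 480*150/(3) = 24000
    cost = 12100 + 2*150*8 + 480 = 14980
step 4: join B via hash
    card(P join B) = 24000*150/(5) = 720000
    cost = 14980 + 2*150*8 + 24000 = 41380
step 5: join A via nl_idx
    card(P join A) = 720000*100/(2) = 36000000
    cost = 41380 + 720000*7 + 36000000 = 41081380

41081380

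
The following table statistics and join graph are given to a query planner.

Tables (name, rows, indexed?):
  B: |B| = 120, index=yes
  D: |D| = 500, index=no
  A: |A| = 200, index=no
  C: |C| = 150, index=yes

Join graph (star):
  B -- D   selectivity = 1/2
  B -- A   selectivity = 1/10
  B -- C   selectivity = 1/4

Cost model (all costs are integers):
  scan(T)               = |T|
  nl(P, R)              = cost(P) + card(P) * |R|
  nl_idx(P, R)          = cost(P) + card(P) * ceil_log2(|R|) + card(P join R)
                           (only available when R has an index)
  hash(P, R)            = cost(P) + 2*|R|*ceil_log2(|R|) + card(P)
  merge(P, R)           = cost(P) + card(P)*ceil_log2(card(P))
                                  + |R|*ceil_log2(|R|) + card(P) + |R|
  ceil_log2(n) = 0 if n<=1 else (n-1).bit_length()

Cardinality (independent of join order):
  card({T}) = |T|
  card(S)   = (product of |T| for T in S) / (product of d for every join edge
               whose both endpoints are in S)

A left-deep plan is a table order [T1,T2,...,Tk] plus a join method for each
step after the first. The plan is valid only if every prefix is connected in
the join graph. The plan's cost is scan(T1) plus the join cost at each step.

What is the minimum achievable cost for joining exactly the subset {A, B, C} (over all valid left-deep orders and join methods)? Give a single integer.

Selinger DP over subsets of {A,B,C}:
  {B}: scan cost=120, card=120
  {A}: scan cost=200, card=200
  {C}: scan cost=150, card=150
  {AB}: card=2400; try (B,hash)→2080, (A,merge)→2880, (B,merge)→2960, (A,hash)→3440, (B,nl_idx)→4000, (A,nl)→24120 …(+1); best=2080 via (B,hash)
  {BC}: card=4500; try (B,hash)→1980, (C,merge)→2430, (B,merge)→2460, (C,hash)→2640, (C,nl_idx)→5580, (B,nl_idx)→5700 …(+2); best=1980 via (B,hash)
  {ABC}: card=90000; try (C,hash)→6880, (A,hash)→9680, (C,merge)→34630, (A,merge)→66780, (C,nl_idx)→111280, (C,nl)→362080 …(+1); best=6880 via (C,hash)

6880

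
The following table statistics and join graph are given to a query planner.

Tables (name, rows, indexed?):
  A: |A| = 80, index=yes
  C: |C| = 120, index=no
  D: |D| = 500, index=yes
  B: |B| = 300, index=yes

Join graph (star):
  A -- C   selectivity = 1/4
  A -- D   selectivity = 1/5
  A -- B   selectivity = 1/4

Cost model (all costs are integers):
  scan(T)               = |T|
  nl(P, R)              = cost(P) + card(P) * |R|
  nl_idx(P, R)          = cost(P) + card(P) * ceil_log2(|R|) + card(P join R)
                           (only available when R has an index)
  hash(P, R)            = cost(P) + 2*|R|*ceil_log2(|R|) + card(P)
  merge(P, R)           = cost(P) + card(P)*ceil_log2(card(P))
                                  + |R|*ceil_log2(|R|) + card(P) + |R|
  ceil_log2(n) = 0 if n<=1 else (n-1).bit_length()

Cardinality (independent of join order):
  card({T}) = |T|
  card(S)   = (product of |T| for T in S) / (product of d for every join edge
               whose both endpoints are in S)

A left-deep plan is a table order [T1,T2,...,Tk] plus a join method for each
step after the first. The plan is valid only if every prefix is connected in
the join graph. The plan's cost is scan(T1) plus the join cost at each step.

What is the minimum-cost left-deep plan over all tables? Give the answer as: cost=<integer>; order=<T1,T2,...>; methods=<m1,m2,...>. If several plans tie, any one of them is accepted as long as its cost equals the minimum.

Selinger DP (subsets sized 1..n):
  {A}: scan cost=80, card=80
  {C}: scan cost=120, card=120
  {D}: scan cost=500, card=500
  {B}: scan cost=300, card=300
  {AC}: card=2400; try (A,hash)→1360, (C,merge)→1680, (A,merge)→1720, (C,hash)→1840, (A,nl_idx)→3360, (C,nl)→9680 …(+1); best=1360 via (A,hash)
  {AD}: card=8000; try (A,hash)→2120, (D,merge)→5720, (A,merge)→6140, (D,nl_idx)→8800, (D,hash)→9160, (A,nl_idx)→12000 …(+2); best=2120 via (A,hash)
  {AB}: card=6000; try (A,hash)→1720, (B,merge)→3720, (A,merge)→3940, (B,hash)→5560, (B,nl_idx)→6800, (A,nl_idx)→8400 …(+2); best=1720 via (A,hash)
  {ACD}: card=240000; try (C,hash)→11800, (D,hash)→12760, (D,merge)→37560, (C,merge)→115080, (D,nl_idx)→262960, (C,nl)→962120 …(+1); best=11800 via (C,hash)
  {ABC}: card=180000; try (B,hash)→9160, (C,hash)→9400, (B,merge)→35560, (C,merge)→86680, (B,nl_idx)→202960, (B,nl)→721360 …(+1); best=9160 via (B,hash)
  {ABD}: card=600000; try (B,hash)→15520, (D,hash)→16720, (D,merge)→90720, (B,merge)→117120, (D,nl_idx)→655720, (B,nl_idx)→674120 …(+2); best=15520 via (B,hash)
  {ABCD}: card=18000000; try (D,hash)→198160, (B,hash)→257200, (C,hash)→617200, (D,merge)→3434160, (B,merge)→4574800, (C,merge)→12616480 …(+5); best=198160 via (D,hash)

cost=198160; order=C,A,B,D; methods=hash,hash,hash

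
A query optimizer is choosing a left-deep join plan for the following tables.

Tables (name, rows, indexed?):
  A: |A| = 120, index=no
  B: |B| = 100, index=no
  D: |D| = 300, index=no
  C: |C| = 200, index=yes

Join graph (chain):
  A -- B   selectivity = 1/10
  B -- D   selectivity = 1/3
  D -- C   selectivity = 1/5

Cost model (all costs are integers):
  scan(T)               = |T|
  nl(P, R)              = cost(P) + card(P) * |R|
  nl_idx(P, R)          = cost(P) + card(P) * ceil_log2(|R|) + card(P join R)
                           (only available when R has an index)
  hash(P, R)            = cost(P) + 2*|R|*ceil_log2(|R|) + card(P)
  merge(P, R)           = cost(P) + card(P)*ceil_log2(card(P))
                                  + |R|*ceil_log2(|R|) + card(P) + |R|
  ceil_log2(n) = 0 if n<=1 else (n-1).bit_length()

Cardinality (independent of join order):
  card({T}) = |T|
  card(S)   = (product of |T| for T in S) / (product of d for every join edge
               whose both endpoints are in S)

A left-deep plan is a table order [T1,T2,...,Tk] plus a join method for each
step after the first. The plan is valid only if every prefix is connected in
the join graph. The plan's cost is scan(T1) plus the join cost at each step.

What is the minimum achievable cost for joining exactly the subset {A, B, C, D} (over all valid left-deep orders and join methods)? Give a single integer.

Selinger DP over subsets of {A,B,C,D}:
  {A}: scan cost=120, card=120
  {B}: scan cost=100, card=100
  {D}: scan cost=300, card=300
  {C}: scan cost=200, card=200
  {AB}: card=1200; try (B,hash)→1640, (A,merge)→1860, (B,merge)→1880, (A,hash)→1880, (A,nl)→12100, (B,nl)→12120; best=1640 via (B,hash)
  {BD}: card=10000; try (B,hash)→2000, (D,merge)→3900, (B,merge)→4100, (D,hash)→5600, (D,nl)→30100, (B,nl)→30300; best=2000 via (B,hash)
  {CD}: card=12000; try (C,hash)→3800, (D,merge)→5000, (C,merge)→5100, (D,hash)→5800, (C,nl_idx)→14700, (D,nl)→60200 …(+1); best=3800 via (C,hash)
  {ABD}: card=120000; try (D,hash)→8240, (A,hash)→13680, (D,merge)→19040, (A,merge)→152960, (D,nl)→361640, (A,nl)→1202000; best=8240 via (D,hash)
  {BCD}: card=400000; try (C,hash)→15200, (B,hash)→17200, (C,merge)→153800, (B,merge)→184600, (C,nl_idx)→482000, (B,nl)→1203800 …(+1); best=15200 via (C,hash)
  {ABCD}: card=4800000; try (C,hash)→131440, (A,hash)→416880, (C,merge)→2170040, (C,nl_idx)→5768240, (A,merge)→8016160, (C,nl)→24008240 …(+1); best=131440 via (C,hash)

131440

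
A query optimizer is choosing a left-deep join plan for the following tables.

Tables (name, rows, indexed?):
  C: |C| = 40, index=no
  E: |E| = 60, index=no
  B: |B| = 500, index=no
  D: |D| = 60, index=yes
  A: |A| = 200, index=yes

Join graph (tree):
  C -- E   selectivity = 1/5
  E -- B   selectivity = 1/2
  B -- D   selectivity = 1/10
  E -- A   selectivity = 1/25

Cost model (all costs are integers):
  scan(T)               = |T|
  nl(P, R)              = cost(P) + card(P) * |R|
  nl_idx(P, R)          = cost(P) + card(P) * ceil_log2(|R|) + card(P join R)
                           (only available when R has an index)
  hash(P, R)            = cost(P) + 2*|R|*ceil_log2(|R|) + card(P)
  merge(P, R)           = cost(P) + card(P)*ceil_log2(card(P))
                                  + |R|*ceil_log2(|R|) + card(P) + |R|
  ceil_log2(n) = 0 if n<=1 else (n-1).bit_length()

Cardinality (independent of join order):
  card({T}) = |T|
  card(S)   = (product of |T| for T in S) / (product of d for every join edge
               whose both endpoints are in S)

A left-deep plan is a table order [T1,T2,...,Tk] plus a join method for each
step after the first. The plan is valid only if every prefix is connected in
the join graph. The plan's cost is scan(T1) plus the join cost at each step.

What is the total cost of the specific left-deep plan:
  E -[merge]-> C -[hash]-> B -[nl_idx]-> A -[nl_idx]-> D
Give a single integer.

step 1: scan E: cost=60, card=60
step 2: join C via merge
    card(P join C) = 60*40/(5) = 480
    cost = 60 + 60*6 + 40*6 + 60 + 40 = 760
step 3: join B via hash
    card(P join B) = 480*500/(2) = 120000
    cost = 760 + 2*500*9 + 480 = 10240
step 4: join A via nl_idx
    card(P join A) = 120000*200/(25) = 960000
    cost = 10240 + 120000*8 + 960000 = 1930240
step 5: join D via nl_idx
    card(P join D) = 960000*60/(10) = 5760000
    cost = 1930240 + 960000*6 + 5760000 = 13450240

13450240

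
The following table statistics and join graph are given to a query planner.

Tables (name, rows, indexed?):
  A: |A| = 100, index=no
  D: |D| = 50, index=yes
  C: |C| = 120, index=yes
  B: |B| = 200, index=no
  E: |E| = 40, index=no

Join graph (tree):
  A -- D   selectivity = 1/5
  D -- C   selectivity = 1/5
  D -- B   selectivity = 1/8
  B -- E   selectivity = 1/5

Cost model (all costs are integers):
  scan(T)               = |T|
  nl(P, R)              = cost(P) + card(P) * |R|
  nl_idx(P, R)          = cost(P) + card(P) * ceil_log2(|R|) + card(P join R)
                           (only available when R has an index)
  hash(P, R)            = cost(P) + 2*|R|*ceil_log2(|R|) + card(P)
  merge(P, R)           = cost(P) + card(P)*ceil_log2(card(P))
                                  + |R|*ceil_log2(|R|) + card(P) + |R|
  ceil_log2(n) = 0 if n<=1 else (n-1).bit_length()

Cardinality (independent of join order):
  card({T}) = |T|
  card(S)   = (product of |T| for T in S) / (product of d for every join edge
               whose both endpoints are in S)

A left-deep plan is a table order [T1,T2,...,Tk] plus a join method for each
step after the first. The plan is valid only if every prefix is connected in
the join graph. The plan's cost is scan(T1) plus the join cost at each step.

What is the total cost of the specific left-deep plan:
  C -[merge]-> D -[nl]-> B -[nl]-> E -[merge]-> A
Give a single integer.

6002230

step 1: scan C: cost=120, card=120
step 2: join D via merge
    card(P join D) = 120*50/(5) = 1200
    cost = 120 + 120*7 + 50*6 + 120 + 50 = 1430
step 3: join B via nl
    card(P join B) = 1200*200/(8) = 30000
    cost = 1430 + 1200*200 = 241430
step 4: join E via nl
    card(P join E) = 30000*40/(5) = 240000
    cost = 241430 + 30000*40 = 1441430
step 5: join A via merge
    card(P join A) = 240000*100/(5) = 4800000
    cost = 1441430 + 240000*18 + 100*7 + 240000 + 100 = 6002230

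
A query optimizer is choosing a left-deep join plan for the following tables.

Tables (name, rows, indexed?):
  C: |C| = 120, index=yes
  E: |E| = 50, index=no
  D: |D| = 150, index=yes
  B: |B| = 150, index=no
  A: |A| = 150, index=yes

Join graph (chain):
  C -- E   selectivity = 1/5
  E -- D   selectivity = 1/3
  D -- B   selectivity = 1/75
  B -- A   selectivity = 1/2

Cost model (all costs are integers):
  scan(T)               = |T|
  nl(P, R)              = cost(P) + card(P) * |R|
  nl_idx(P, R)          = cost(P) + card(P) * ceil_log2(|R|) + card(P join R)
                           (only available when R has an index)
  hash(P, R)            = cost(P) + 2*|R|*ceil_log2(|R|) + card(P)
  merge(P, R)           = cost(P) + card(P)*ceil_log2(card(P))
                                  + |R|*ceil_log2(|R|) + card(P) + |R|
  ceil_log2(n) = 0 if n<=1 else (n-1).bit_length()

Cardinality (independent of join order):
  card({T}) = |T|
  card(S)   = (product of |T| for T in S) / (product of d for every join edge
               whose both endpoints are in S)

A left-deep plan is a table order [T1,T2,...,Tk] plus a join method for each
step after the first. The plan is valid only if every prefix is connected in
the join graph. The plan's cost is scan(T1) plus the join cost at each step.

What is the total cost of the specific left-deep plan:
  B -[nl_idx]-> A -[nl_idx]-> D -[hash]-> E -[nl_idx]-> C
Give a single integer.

step 1: scan B: cost=150, card=150
step 2: join A via nl_idx
    card(P join A) = 150*150/(2) = 11250
    cost = 150 + 150*8 + 11250 = 12600
step 3: join D via nl_idx
    card(P join D) = 11250*150/(75) = 22500
    cost = 12600 + 11250*8 + 22500 = 125100
step 4: join E via hash
    card(P join E) = 22500*50/(3) = 375000
    cost = 125100 + 2*50*6 + 22500 = 148200
step 5: join C via nl_idx
    card(P join C) = 375000*120/(5) = 9000000
    cost = 148200 + 375000*7 + 9000000 = 11773200

11773200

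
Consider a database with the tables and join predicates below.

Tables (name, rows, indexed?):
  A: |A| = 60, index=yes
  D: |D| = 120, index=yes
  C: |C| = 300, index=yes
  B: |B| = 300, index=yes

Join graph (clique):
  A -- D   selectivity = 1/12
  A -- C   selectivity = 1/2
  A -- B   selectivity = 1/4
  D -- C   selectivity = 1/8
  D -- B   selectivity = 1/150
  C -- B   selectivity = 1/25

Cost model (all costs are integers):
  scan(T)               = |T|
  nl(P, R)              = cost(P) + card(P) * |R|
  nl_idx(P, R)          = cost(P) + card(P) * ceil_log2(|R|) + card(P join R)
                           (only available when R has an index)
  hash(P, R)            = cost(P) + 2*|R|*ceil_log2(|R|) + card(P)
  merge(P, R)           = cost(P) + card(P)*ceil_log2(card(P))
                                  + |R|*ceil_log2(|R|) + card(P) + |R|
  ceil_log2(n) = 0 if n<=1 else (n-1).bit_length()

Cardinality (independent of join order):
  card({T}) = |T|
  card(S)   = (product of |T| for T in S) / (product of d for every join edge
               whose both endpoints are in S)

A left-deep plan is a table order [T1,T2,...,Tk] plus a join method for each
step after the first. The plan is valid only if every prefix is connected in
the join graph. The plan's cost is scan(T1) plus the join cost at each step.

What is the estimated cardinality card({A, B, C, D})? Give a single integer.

225

Tables in S: A(60), B(300), C(300), D(120)
Edges inside S: A-D(d=12), A-C(d=2), A-B(d=4), D-C(d=8), D-B(d=150), C-B(d=25)
numerator = 60 * 300 * 300 * 120 = 648000000
denominator = 12 * 2 * 4 * 8 * 150 * 25 = 2880000
card(S) = 648000000 / 2880000 = 225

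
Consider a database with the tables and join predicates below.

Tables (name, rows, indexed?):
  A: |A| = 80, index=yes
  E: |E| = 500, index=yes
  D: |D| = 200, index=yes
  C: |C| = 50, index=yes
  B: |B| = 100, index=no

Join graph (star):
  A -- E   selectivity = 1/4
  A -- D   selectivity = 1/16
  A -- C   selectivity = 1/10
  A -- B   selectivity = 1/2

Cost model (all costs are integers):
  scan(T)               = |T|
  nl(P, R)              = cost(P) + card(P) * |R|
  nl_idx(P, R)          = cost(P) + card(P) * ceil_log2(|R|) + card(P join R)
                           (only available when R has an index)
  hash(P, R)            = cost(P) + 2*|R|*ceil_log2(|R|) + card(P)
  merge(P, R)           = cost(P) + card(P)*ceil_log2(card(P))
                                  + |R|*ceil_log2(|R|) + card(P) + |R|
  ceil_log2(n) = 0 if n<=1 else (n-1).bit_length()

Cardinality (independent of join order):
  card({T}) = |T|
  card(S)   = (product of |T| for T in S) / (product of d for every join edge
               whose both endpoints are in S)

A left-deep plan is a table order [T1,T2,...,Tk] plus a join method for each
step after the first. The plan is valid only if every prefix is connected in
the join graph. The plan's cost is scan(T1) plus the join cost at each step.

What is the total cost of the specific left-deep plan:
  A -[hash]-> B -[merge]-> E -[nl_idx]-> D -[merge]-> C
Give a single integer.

step 1: scan A: cost=80, card=80
step 2: join B via hash
    card(P join B) = 80*100/(2) = 4000
    cost = 80 + 2*100*7 + 80 = 1560
step 3: join E via merge
    card(P join E) = 4000*500/(4) = 500000
    cost = 1560 + 4000*12 + 500*9 + 4000 + 500 = 58560
step 4: join D via nl_idx
    card(P join D) = 500000*200/(16) = 6250000
    cost = 58560 + 500000*8 + 6250000 = 10308560
step 5: join C via merge
    card(P join C) = 6250000*50/(10) = 31250000
    cost = 10308560 + 6250000*23 + 50*6 + 6250000 + 50 = 160308910

160308910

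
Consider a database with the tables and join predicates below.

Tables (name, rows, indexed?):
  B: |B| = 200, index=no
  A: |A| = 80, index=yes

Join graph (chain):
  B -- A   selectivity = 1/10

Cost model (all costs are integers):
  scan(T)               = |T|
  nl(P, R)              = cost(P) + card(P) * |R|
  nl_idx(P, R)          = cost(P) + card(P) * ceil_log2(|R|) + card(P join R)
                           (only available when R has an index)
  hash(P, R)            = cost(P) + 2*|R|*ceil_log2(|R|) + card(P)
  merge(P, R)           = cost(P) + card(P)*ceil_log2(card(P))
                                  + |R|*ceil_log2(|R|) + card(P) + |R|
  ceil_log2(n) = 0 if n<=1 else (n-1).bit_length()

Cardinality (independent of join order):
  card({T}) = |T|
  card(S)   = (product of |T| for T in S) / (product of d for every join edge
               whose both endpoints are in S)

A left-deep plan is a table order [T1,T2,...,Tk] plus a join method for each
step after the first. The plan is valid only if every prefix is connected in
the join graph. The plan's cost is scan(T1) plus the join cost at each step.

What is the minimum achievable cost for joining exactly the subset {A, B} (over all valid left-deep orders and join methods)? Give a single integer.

Selinger DP over subsets of {A,B}:
  {B}: scan cost=200, card=200
  {A}: scan cost=80, card=80
  {AB}: card=1600; try (A,hash)→1520, (B,merge)→2520, (A,merge)→2640, (A,nl_idx)→3200, (B,hash)→3360, (B,nl)→16080 …(+1); best=1520 via (A,hash)

1520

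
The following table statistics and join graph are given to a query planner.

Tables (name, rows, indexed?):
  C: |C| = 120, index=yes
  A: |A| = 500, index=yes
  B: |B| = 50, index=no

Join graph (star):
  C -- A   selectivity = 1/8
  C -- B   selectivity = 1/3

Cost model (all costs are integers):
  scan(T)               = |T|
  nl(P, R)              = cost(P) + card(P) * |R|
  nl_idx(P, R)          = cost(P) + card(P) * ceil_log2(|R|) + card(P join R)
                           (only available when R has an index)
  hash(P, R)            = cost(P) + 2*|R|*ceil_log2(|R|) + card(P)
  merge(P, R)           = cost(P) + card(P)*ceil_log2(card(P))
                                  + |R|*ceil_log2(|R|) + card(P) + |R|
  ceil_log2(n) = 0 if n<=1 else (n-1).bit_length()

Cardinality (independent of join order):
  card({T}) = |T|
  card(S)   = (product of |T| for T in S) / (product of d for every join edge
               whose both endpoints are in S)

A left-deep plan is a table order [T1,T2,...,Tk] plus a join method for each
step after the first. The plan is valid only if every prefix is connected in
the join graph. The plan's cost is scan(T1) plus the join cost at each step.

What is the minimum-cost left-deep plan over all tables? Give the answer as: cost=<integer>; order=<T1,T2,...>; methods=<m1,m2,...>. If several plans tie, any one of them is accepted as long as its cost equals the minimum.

Selinger DP (subsets sized 1..n):
  {C}: scan cost=120, card=120
  {A}: scan cost=500, card=500
  {B}: scan cost=50, card=50
  {AC}: card=7500; try (C,hash)→2680, (A,merge)→6080, (C,merge)→6460, (A,nl_idx)→8700, (A,hash)→9240, (C,nl_idx)→11500 …(+2); best=2680 via (C,hash)
  {BC}: card=2000; try (B,hash)→840, (C,merge)→1360, (B,merge)→1430, (C,hash)→1780, (C,nl_idx)→2400, (C,nl)→6050 …(+1); best=840 via (B,hash)
  {ABC}: card=125000; try (B,hash)→10780, (A,hash)→11840, (A,merge)→29840, (B,merge)→108030, (A,nl_idx)→143840, (B,nl)→377680 …(+1); best=10780 via (B,hash)

cost=10780; order=A,C,B; methods=hash,hash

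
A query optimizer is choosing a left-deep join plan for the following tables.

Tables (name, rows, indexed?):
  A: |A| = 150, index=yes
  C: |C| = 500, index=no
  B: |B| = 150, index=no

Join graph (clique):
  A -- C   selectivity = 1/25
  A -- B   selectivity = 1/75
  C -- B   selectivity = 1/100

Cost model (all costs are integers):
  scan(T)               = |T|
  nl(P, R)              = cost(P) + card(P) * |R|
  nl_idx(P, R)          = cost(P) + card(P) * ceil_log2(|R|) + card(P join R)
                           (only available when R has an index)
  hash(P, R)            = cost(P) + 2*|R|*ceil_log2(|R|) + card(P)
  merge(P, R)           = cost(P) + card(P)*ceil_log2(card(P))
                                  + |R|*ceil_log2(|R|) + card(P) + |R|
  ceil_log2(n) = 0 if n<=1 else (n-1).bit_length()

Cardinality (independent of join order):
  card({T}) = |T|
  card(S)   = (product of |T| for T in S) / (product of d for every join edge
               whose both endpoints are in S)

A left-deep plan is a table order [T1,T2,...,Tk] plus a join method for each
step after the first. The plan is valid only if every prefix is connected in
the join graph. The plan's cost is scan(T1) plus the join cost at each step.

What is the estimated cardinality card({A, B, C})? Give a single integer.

60

Tables in S: A(150), B(150), C(500)
Edges inside S: A-C(d=25), A-B(d=75), C-B(d=100)
numerator = 150 * 150 * 500 = 11250000
denominator = 25 * 75 * 100 = 187500
card(S) = 11250000 / 187500 = 60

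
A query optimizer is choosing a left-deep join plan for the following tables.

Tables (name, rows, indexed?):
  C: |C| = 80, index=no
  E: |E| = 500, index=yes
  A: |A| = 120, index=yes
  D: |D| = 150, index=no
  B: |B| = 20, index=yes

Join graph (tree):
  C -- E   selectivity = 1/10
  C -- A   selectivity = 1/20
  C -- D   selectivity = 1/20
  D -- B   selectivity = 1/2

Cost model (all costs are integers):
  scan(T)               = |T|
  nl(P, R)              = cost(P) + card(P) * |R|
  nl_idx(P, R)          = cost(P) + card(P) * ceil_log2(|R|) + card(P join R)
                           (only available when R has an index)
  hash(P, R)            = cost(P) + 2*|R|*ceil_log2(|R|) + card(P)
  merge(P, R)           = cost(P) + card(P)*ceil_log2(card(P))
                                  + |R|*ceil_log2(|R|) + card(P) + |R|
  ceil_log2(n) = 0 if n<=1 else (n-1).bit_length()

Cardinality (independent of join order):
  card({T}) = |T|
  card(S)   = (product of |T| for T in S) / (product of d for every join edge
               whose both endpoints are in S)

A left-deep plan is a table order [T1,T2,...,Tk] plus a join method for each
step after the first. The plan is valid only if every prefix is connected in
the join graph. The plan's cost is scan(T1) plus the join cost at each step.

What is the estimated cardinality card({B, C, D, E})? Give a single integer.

Tables in S: B(20), C(80), D(150), E(500)
Edges inside S: C-E(d=10), C-D(d=20), D-B(d=2)
numerator = 20 * 80 * 150 * 500 = 120000000
denominator = 10 * 20 * 2 = 400
card(S) = 120000000 / 400 = 300000

300000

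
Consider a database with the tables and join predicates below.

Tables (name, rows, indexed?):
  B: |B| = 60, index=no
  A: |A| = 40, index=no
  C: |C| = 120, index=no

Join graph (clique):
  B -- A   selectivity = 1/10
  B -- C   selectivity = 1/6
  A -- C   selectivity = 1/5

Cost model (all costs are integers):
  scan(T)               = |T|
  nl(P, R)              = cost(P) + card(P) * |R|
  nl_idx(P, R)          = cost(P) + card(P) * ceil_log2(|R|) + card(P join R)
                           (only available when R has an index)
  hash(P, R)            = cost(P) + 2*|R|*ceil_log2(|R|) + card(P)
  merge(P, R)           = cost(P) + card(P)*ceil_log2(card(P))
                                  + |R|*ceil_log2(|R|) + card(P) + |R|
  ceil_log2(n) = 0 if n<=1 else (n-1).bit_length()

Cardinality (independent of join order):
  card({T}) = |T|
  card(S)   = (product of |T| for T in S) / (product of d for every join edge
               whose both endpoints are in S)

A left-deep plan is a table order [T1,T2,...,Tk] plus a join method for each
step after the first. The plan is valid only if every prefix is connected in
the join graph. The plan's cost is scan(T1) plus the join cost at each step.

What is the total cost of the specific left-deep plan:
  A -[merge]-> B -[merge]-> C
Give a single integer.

3860

step 1: scan A: cost=40, card=40
step 2: join B via merge
    card(P join B) = 40*60/(10) = 240
    cost = 40 + 40*6 + 60*6 + 40 + 60 = 740
step 3: join C via merge
    card(P join C) = 240*120/(6*5) = 960
    cost = 740 + 240*8 + 120*7 + 240 + 120 = 3860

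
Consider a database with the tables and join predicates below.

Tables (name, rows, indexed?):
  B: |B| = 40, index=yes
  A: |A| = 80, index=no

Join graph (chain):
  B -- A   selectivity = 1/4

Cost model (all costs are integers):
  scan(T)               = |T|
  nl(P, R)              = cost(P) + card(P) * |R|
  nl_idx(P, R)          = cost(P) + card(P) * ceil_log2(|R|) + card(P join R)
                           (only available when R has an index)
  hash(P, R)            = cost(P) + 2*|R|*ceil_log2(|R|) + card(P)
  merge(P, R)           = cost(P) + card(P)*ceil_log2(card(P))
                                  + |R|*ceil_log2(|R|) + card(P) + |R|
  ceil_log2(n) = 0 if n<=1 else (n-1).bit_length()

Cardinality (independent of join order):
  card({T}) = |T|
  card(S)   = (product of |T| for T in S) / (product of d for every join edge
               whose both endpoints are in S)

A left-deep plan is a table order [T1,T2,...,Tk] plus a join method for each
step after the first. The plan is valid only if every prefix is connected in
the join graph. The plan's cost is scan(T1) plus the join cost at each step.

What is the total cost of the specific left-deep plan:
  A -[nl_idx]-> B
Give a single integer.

1360

step 1: scan A: cost=80, card=80
step 2: join B via nl_idx
    card(P join B) = 80*40/(4) = 800
    cost = 80 + 80*6 + 800 = 1360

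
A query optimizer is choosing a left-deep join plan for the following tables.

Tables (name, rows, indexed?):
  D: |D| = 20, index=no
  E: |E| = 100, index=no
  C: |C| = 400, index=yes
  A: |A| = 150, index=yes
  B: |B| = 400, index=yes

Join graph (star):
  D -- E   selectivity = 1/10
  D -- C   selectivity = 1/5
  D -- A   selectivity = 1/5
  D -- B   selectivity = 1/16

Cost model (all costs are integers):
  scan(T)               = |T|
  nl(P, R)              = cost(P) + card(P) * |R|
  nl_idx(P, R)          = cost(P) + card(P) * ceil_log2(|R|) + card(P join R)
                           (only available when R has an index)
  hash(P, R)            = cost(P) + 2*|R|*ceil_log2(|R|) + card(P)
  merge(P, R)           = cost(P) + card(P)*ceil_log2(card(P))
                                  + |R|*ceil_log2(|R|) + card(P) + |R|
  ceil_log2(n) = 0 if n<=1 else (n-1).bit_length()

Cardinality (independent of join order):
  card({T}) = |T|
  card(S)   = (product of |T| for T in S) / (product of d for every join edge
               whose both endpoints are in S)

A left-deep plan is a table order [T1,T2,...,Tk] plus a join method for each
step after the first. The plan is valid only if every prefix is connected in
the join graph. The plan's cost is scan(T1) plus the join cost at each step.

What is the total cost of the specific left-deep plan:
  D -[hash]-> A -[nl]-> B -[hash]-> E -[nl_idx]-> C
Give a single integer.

step 1: scan D: cost=20, card=20
step 2: join A via hash
    card(P join A) = 20*150/(5) = 600
    cost = 20 + 2*150*8 + 20 = 2440
step 3: join B via nl
    card(P join B) = 600*400/(16) = 15000
    cost = 2440 + 600*400 = 242440
step 4: join E via hash
    card(P join E) = 15000*100/(10) = 150000
    cost = 242440 + 2*100*7 + 15000 = 258840
step 5: join C via nl_idx
    card(P join C) = 150000*400/(5) = 12000000
    cost = 258840 + 150000*9 + 12000000 = 13608840

13608840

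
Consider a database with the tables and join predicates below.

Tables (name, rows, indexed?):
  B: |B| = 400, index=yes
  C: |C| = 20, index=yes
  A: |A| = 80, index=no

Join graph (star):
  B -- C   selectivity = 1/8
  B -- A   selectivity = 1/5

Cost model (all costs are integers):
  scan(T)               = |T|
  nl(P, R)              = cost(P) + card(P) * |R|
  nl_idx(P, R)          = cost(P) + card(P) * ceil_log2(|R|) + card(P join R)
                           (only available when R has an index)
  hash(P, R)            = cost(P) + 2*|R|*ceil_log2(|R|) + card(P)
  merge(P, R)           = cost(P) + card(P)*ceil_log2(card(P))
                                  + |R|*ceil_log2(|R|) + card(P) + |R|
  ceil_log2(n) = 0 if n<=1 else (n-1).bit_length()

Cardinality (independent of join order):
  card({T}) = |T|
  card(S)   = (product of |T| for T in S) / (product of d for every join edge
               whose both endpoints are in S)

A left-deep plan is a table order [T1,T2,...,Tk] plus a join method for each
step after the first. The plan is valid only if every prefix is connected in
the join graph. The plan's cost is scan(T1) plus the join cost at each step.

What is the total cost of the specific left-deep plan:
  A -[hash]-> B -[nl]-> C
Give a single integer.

step 1: scan A: cost=80, card=80
step 2: join B via hash
    card(P join B) = 80*400/(5) = 6400
    cost = 80 + 2*400*9 + 80 = 7360
step 3: join C via nl
    card(P join C) = 6400*20/(8) = 16000
    cost = 7360 + 6400*20 = 135360

135360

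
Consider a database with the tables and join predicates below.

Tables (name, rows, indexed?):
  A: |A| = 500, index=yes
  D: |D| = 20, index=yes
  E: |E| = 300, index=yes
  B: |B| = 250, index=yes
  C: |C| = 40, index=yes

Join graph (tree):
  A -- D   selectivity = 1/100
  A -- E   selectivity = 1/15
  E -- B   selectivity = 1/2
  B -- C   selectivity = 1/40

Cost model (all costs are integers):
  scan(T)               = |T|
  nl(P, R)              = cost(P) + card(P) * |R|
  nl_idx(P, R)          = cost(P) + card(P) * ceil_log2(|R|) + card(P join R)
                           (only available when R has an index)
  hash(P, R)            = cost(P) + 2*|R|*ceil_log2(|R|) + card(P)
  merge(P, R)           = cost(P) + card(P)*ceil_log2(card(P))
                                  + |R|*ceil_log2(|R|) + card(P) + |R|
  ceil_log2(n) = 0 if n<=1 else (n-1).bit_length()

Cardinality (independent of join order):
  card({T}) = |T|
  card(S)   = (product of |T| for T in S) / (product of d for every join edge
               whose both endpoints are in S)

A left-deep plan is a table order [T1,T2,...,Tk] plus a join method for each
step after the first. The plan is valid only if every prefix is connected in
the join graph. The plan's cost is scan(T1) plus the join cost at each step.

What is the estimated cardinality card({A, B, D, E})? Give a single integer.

Tables in S: A(500), B(250), D(20), E(300)
Edges inside S: A-D(d=100), A-E(d=15), E-B(d=2)
numerator = 500 * 250 * 20 * 300 = 750000000
denominator = 100 * 15 * 2 = 3000
card(S) = 750000000 / 3000 = 250000

250000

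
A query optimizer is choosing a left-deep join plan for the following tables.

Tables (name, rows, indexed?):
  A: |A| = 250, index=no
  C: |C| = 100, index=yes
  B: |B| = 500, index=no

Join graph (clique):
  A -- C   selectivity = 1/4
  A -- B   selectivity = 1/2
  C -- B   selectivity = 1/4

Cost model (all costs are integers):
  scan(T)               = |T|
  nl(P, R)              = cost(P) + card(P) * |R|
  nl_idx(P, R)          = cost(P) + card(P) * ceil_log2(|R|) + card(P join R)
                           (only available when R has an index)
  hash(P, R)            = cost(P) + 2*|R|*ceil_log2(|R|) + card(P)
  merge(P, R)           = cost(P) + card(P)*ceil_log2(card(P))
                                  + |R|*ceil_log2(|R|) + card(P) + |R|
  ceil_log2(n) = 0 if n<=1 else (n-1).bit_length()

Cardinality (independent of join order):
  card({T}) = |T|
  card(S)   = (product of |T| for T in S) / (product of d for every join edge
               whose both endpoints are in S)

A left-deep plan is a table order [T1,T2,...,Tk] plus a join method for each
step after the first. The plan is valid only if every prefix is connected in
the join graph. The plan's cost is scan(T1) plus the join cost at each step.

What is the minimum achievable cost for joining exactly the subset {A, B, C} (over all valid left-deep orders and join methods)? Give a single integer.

17150

Selinger DP over subsets of {A,B,C}:
  {A}: scan cost=250, card=250
  {C}: scan cost=100, card=100
  {B}: scan cost=500, card=500
  {AC}: card=6250; try (C,hash)→1900, (A,merge)→3150, (C,merge)→3300, (A,hash)→4200, (C,nl_idx)→8250, (A,nl)→25100 …(+1); best=1900 via (C,hash)
  {AB}: card=62500; try (A,hash)→5000, (B,merge)→7500, (A,merge)→7750, (B,hash)→9500, (B,nl)→125250, (A,nl)→125500; best=5000 via (A,hash)
  {BC}: card=12500; try (C,hash)→2400, (B,merge)→5900, (C,merge)→6300, (B,hash)→9200, (C,nl_idx)→16500, (B,nl)→50100 …(+1); best=2400 via (C,hash)
  {ABC}: card=390625; try (B,hash)→17150, (A,hash)→18900, (C,hash)→68900, (B,merge)→94400, (A,merge)→192150, (C,nl_idx)→833125 …(+4); best=17150 via (B,hash)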